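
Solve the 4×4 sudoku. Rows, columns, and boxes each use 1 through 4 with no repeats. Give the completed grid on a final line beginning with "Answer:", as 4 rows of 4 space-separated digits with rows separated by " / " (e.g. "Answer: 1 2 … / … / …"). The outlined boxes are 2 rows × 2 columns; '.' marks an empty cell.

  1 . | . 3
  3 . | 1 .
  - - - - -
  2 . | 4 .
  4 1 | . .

Step 1. [r1c3∈{2}] nothing but 2 survives at r1c3, so r1c3=2.
Step 2. [r1c2∈{4}] only 4 remains possible at r1c2, so r1c2=4.
Step 3. [r3c2∈{3}] r3c2's peers cover all but 3 ⇒ r3c2=3.
Step 4. [r2c2∈{2}] nothing but 2 survives at r2c2. So r2c2=2.
Step 5. [r3c4∈{1}] nothing but 1 survives at r3c4, so r3c4=1.
Step 6. [r4c3∈{3}] r4c3 has the single candidate 3. So r4c3=3.
Step 7. [r2c4∈{4}] nothing but 4 survives at r2c4, so r2c4=4.
Step 8. [r4c4∈{2}] only 2 remains possible at r4c4. So r4c4=2.

Answer: 1 4 2 3 / 3 2 1 4 / 2 3 4 1 / 4 1 3 2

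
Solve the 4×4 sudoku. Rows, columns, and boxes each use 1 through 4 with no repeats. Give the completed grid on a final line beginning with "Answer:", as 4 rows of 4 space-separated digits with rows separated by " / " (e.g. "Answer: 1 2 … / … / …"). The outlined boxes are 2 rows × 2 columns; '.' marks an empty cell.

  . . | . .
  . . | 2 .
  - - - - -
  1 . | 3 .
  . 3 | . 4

Step 1. [r1c3∈{1,4}] across col 3, 4 lands solely at r1c3. So r1c3=4.
Step 2. [r4c1∈{2}] r4c1 has the single candidate 2 ⇒ r4c1=2.
Step 3. [r1c1∈{3}] r1c1 is down to just 3. So r1c1=3.
Step 4. [r1c4∈{1}] only 1 remains possible at r1c4. So r1c4=1.
Step 5. [r2c1∈{4}] r2c1 has the single candidate 4, so r2c1=4.
Step 6. [r3c4∈{2}] r3c4 has the single candidate 2. So r3c4=2.
Step 7. [r2c2∈{1}] r2c2 is down to just 1. So r2c2=1.
Step 8. [r4c3∈{1}] only 1 remains possible at r4c3, so r4c3=1.
Step 9. [r1c2∈{2}] r1c2 is down to just 2. So r1c2=2.
Step 10. [r3c2∈{4}] r3c2 has the single candidate 4, so r3c2=4.
Step 11. [r2c4∈{3}] r2c4 has the single candidate 3 ⇒ r2c4=3.

Answer: 3 2 4 1 / 4 1 2 3 / 1 4 3 2 / 2 3 1 4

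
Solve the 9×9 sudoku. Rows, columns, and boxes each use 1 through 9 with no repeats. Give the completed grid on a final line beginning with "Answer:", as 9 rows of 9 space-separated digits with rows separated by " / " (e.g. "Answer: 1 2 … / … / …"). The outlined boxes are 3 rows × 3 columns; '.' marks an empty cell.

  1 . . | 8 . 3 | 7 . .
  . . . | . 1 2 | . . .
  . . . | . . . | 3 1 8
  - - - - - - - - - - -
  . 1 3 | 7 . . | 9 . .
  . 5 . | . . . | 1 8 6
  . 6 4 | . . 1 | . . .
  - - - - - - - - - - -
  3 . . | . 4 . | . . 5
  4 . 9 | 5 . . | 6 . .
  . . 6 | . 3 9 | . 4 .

Step 1. [r9c1∈{2,5,7,8}] across row 9, 5 lands solely at r9c1 ⇒ r9c1=5.
Step 2. [r2c7∈{4,5}] across col 7, 4 lands solely at r2c7. So r2c7=4.
Step 3. [r2c9∈{9}] r2c9 is down to just 9, so r2c9=9.
Step 4. [r2c4∈{6}] r2c4's peers cover all but 6 ⇒ r2c4=6.
Step 5. [r1c9∈{2}] r1c9 has the single candidate 2, so r1c9=2.
Step 6. [r5c4∈{2,3,4,9}] across row 5, 3 lands solely at r5c4. So r5c4=3.
Step 7. [r7c3∈{1,2,7,8}] col 3 places 1 nowhere but r7c3. So r7c3=1.
Step 8. [r7c4∈{2}] r7c4 is down to just 2 ⇒ r7c4=2.
Step 9. [r2c3∈{5,7,8}] r2c3 is the only open cell in col 3 admitting 8, so r2c3=8.
Step 10. [r2c1∈{7}] r2c1's peers cover all but 7 ⇒ r2c1=7.
Step 11. [r6c7∈{2,5}] col 7 places 5 nowhere but r6c7 ⇒ r6c7=5.
Step 12. [r4c5∈{2,5,6,8}] col 5 places 6 nowhere but r4c5. So r4c5=6.
Step 13. [r6c4∈{9}] r6c4 has the single candidate 9 ⇒ r6c4=9.
Step 14. [r8c9∈{1,3,7}] across row 8, 1 lands solely at r8c9. So r8c9=1.
Step 15. [r9c9∈{7}] r9c9's peers cover all but 7, so r9c9=7.
Step 16. [r9c7∈{2,8}] 2 has one home in col 7: r9c7, so r9c7=2.
Step 17. [r4c6∈{4,5,8}] 5 has one home in row 4: r4c6. So r4c6=5.
Step 18. [r1c3∈{5}] nothing but 5 survives at r1c3 ⇒ r1c3=5.
Step 19. [r8c2∈{2,7,8}] across row 8, 2 lands solely at r8c2, so r8c2=2.
Step 20. [r5c5∈{2}] r5c5's peers cover all but 2. So r5c5=2.
Step 21. [r1c5∈{9}] r1c5 has the single candidate 9 ⇒ r1c5=9.
Step 22. [r3c4∈{4}] nothing but 4 survives at r3c4. So r3c4=4.
Step 23. [r3c6∈{7}] only 7 remains possible at r3c6, so r3c6=7.
Step 24. [r6c5∈{8}] r6c5 is down to just 8. So r6c5=8.
Step 25. [r6c1∈{2}] r6c1's peers cover all but 2, so r6c1=2.
Step 26. [r7c7∈{8}] r7c7 has the single candidate 8. So r7c7=8.
Step 27. [r5c1∈{9}] nothing but 9 survives at r5c1 ⇒ r5c1=9.
Step 28. [r6c8∈{3,7}] in row 6, 7 fits only at r6c8, so r6c8=7.
Step 29. [r1c2∈{4}] r1c2's peers cover all but 4, so r1c2=4.
Step 30. [r9c4∈{1}] nothing but 1 survives at r9c4. So r9c4=1.
Step 31. [r2c8∈{5}] only 5 remains possible at r2c8 ⇒ r2c8=5.
Step 32. [r9c2∈{8}] r9c2 has the single candidate 8 ⇒ r9c2=8.
Step 33. [r6c9∈{3}] r6c9's peers cover all but 3, so r6c9=3.
Step 34. [r3c2∈{9}] only 9 remains possible at r3c2 ⇒ r3c2=9.
Step 35. [r3c5∈{5}] only 5 remains possible at r3c5, so r3c5=5.
Step 36. [r4c8∈{2}] only 2 remains possible at r4c8 ⇒ r4c8=2.
Step 37. [r1c8∈{6}] r1c8 is down to just 6, so r1c8=6.
Step 38. [r5c3∈{7}] nothing but 7 survives at r5c3, so r5c3=7.
Step 39. [r5c6∈{4}] nothing but 4 survives at r5c6. So r5c6=4.
Step 40. [r7c8∈{9}] r7c8 is down to just 9 ⇒ r7c8=9.
Step 41. [r2c2∈{3}] r2c2 is down to just 3 ⇒ r2c2=3.
Step 42. [r8c6∈{8}] r8c6 has the single candidate 8. So r8c6=8.
Step 43. [r3c3∈{2}] r3c3 is down to just 2. So r3c3=2.
Step 44. [r3c1∈{6}] r3c1's peers cover all but 6, so r3c1=6.
Step 45. [r7c6∈{6}] nothing but 6 survives at r7c6, so r7c6=6.
Step 46. [r4c9∈{4}] only 4 remains possible at r4c9 ⇒ r4c9=4.
Step 47. [r8c5∈{7}] r8c5's peers cover all but 7 ⇒ r8c5=7.
Step 48. [r4c1∈{8}] r4c1's peers cover all but 8. So r4c1=8.
Step 49. [r8c8∈{3}] r8c8's peers cover all but 3. So r8c8=3.
Step 50. [r7c2∈{7}] r7c2 has the single candidate 7 ⇒ r7c2=7.

Answer: 1 4 5 8 9 3 7 6 2 / 7 3 8 6 1 2 4 5 9 / 6 9 2 4 5 7 3 1 8 / 8 1 3 7 6 5 9 2 4 / 9 5 7 3 2 4 1 8 6 / 2 6 4 9 8 1 5 7 3 / 3 7 1 2 4 6 8 9 5 / 4 2 9 5 7 8 6 3 1 / 5 8 6 1 3 9 2 4 7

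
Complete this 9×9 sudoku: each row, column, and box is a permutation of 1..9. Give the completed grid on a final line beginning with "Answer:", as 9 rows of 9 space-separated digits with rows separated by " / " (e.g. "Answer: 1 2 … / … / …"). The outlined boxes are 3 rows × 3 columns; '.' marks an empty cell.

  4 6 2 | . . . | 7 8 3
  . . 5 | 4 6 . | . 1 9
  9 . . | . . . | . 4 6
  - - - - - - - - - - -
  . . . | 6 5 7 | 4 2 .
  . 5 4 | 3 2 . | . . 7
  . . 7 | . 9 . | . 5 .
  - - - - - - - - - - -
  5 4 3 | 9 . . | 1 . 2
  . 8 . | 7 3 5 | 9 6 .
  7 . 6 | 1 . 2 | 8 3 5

Step 1. [r6c4∈{8}] r6c4 is down to just 8 ⇒ r6c4=8.
Step 2. [r5c1∈{1,6,8}] row 5 places 8 nowhere but r5c1 ⇒ r5c1=8.
Step 3. [r2c1∈{3}] r2c1 is down to just 3 ⇒ r2c1=3.
Step 4. [r4c1∈{1}] nothing but 1 survives at r4c1. So r4c1=1.
Step 5. [r3c2∈{1,7}] r3c2 is the only open cell in col 2 admitting 1. So r3c2=1.
Step 6. [r2c6∈{8}] r2c6 is down to just 8, so r2c6=8.
Step 7. [r5c6∈{1}] r5c6's peers cover all but 1. So r5c6=1.
Step 8. [r3c7∈{2,5}] 5 has one home in col 7: r3c7 ⇒ r3c7=5.
Step 9. [r6c7∈{3,6}] 3 has one home in col 7: r6c7. So r6c7=3.
Step 10. [r4c2∈{3,9}] in row 4, 3 fits only at r4c2. So r4c2=3.
Step 11. [r6c2∈{2}] r6c2 has the single candidate 2. So r6c2=2.
Step 12. [r6c1∈{6}] nothing but 6 survives at r6c1. So r6c1=6.
Step 13. [r3c4∈{2}] nothing but 2 survives at r3c4 ⇒ r3c4=2.
Step 14. [r1c6∈{9}] r1c6 is down to just 9. So r1c6=9.
Step 15. [r3c3∈{8}] r3c3's peers cover all but 8 ⇒ r3c3=8.
Step 16. [r2c2∈{7}] r2c2's peers cover all but 7 ⇒ r2c2=7.
Step 17. [r8c9∈{4}] r8c9 is down to just 4 ⇒ r8c9=4.
Step 18. [r5c8∈{9}] nothing but 9 survives at r5c8. So r5c8=9.
Step 19. [r6c9∈{1}] nothing but 1 survives at r6c9. So r6c9=1.
Step 20. [r7c8∈{7}] r7c8 is down to just 7, so r7c8=7.
Step 21. [r4c3∈{9}] r4c3's peers cover all but 9, so r4c3=9.
Step 22. [r7c5∈{8}] r7c5 is down to just 8, so r7c5=8.
Step 23. [r3c6∈{3}] r3c6's peers cover all but 3. So r3c6=3.
Step 24. [r5c7∈{6}] r5c7 has the single candidate 6. So r5c7=6.
Step 25. [r8c1∈{2}] r8c1's peers cover all but 2. So r8c1=2.
Step 26. [r3c5∈{7}] nothing but 7 survives at r3c5. So r3c5=7.
Step 27. [r4c9∈{8}] r4c9's peers cover all but 8. So r4c9=8.
Step 28. [r9c2∈{9}] only 9 remains possible at r9c2, so r9c2=9.
Step 29. [r7c6∈{6}] r7c6 is down to just 6. So r7c6=6.
Step 30. [r8c3∈{1}] r8c3's peers cover all but 1, so r8c3=1.
Step 31. [r1c4∈{5}] r1c4's peers cover all but 5 ⇒ r1c4=5.
Step 32. [r2c7∈{2}] r2c7's peers cover all but 2, so r2c7=2.
Step 33. [r9c5∈{4}] r9c5's peers cover all but 4 ⇒ r9c5=4.
Step 34. [r6c6∈{4}] r6c6 has the single candidate 4, so r6c6=4.
Step 35. [r1c5∈{1}] r1c5's peers cover all but 1. So r1c5=1.

Answer: 4 6 2 5 1 9 7 8 3 / 3 7 5 4 6 8 2 1 9 / 9 1 8 2 7 3 5 4 6 / 1 3 9 6 5 7 4 2 8 / 8 5 4 3 2 1 6 9 7 / 6 2 7 8 9 4 3 5 1 / 5 4 3 9 8 6 1 7 2 / 2 8 1 7 3 5 9 6 4 / 7 9 6 1 4 2 8 3 5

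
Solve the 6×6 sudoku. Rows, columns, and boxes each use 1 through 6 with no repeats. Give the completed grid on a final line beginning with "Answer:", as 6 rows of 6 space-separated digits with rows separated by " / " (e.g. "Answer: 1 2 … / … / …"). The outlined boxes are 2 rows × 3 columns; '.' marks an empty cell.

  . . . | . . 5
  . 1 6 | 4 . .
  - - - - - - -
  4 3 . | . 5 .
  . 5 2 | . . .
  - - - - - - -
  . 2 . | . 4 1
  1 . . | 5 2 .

Step 1. [r2c5∈{3}] r2c5 has the single candidate 3, so r2c5=3.
Step 2. [r4c1∈{6}] r4c1's peers cover all but 6 ⇒ r4c1=6.
Step 3. [r5c4∈{3,6}] in row 5, 6 fits only at r5c4. So r5c4=6.
Step 4. [r2c6∈{2}] nothing but 2 survives at r2c6 ⇒ r2c6=2.
Step 5. [r1c4∈{1}] only 1 remains possible at r1c4 ⇒ r1c4=1.
Step 6. [r1c2∈{4}] r1c2 has the single candidate 4. So r1c2=4.
Step 7. [r1c3∈{3}] only 3 remains possible at r1c3, so r1c3=3.
Step 8. [r5c3∈{5}] nothing but 5 survives at r5c3, so r5c3=5.
Step 9. [r4c6∈{3,4}] r4c6 is the only open cell in row 4 admitting 4. So r4c6=4.
Step 10. [r5c1∈{3}] nothing but 3 survives at r5c1, so r5c1=3.
Step 11. [r3c4∈{2}] r3c4 has the single candidate 2. So r3c4=2.
Step 12. [r3c3∈{1}] r3c3 has the single candidate 1 ⇒ r3c3=1.
Step 13. [r3c6∈{6}] r3c6 has the single candidate 6. So r3c6=6.
Step 14. [r4c4∈{3}] only 3 remains possible at r4c4. So r4c4=3.
Step 15. [r2c1∈{5}] r2c1 has the single candidate 5 ⇒ r2c1=5.
Step 16. [r1c5∈{6}] nothing but 6 survives at r1c5, so r1c5=6.
Step 17. [r4c5∈{1}] r4c5 is down to just 1 ⇒ r4c5=1.
Step 18. [r6c2∈{6}] only 6 remains possible at r6c2, so r6c2=6.
Step 19. [r6c6∈{3}] only 3 remains possible at r6c6, so r6c6=3.
Step 20. [r1c1∈{2}] r1c1's peers cover all but 2. So r1c1=2.
Step 21. [r6c3∈{4}] nothing but 4 survives at r6c3. So r6c3=4.

Answer: 2 4 3 1 6 5 / 5 1 6 4 3 2 / 4 3 1 2 5 6 / 6 5 2 3 1 4 / 3 2 5 6 4 1 / 1 6 4 5 2 3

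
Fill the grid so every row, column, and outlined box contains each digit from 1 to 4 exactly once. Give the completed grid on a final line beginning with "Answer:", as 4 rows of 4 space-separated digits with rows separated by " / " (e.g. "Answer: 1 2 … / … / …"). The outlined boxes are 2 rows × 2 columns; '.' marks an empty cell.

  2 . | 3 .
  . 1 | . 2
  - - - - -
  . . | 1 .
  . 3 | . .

Step 1. [r3c1∈{4}] r3c1 has the single candidate 4, so r3c1=4.
Step 2. [r2c3∈{4}] r2c3 is down to just 4. So r2c3=4.
Step 3. [r4c4∈{4}] nothing but 4 survives at r4c4, so r4c4=4.
Step 4. [r1c2∈{4}] r1c2 is down to just 4, so r1c2=4.
Step 5. [r1c4∈{1}] only 1 remains possible at r1c4. So r1c4=1.
Step 6. [r3c2∈{2}] r3c2 has the single candidate 2. So r3c2=2.
Step 7. [r2c1∈{3}] r2c1 has the single candidate 3, so r2c1=3.
Step 8. [r4c3∈{2}] r4c3 has the single candidate 2, so r4c3=2.
Step 9. [r3c4∈{3}] only 3 remains possible at r3c4 ⇒ r3c4=3.
Step 10. [r4c1∈{1}] r4c1 has the single candidate 1. So r4c1=1.

Answer: 2 4 3 1 / 3 1 4 2 / 4 2 1 3 / 1 3 2 4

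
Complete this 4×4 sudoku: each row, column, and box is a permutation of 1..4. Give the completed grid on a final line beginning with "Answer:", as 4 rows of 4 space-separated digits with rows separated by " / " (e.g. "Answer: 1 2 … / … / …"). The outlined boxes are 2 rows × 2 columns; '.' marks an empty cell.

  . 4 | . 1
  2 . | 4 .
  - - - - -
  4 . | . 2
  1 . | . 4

Step 1. [r4c3∈{3}] r4c3's peers cover all but 3 ⇒ r4c3=3.
Step 2. [r3c2∈{3}] nothing but 3 survives at r3c2 ⇒ r3c2=3.
Step 3. [r2c2∈{1}] nothing but 1 survives at r2c2, so r2c2=1.
Step 4. [r1c3∈{2}] r1c3 has the single candidate 2. So r1c3=2.
Step 5. [r1c1∈{3}] r1c1 has the single candidate 3 ⇒ r1c1=3.
Step 6. [r2c4∈{3}] r2c4 has the single candidate 3, so r2c4=3.
Step 7. [r3c3∈{1}] nothing but 1 survives at r3c3. So r3c3=1.
Step 8. [r4c2∈{2}] nothing but 2 survives at r4c2. So r4c2=2.

Answer: 3 4 2 1 / 2 1 4 3 / 4 3 1 2 / 1 2 3 4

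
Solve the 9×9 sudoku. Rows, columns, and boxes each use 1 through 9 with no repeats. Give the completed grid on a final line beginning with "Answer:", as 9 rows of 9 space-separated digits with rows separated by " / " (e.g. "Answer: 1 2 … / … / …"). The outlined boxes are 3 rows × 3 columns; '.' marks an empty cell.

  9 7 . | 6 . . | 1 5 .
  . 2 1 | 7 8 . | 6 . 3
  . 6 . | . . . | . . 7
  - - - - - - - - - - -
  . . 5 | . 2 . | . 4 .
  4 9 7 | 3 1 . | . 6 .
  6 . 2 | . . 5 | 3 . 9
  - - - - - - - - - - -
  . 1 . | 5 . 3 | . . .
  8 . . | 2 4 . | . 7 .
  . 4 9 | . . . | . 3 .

Step 1. [r5c6∈{8}] r5c6's peers cover all but 8. So r5c6=8.
Step 2. [r8c2∈{3,5}] in col 2, 5 fits only at r8c2. So r8c2=5.
Step 3. [r8c7∈{9}] only 9 remains possible at r8c7. So r8c7=9.
Step 4. [r2c6∈{4,9}] r2c6 is the only open cell in row 2 admitting 4 ⇒ r2c6=4.
Step 5. [r4c6∈{6,7,9}] across row 4, 6 lands solely at r4c6. So r4c6=6.
Step 6. [r3c6∈{1,2,9}] in col 6, 9 fits only at r3c6. So r3c6=9.
Step 7. [r9c6∈{1,7}] r9c6 is the only open cell in col 6 admitting 7. So r9c6=7.
Step 8. [r7c3∈{6}] nothing but 6 survives at r7c3. So r7c3=6.
Step 9. [r9c4∈{1,8}] across col 4, 8 lands solely at r9c4. So r9c4=8.
Step 10. [r9c9∈{1,2,5,6}] r9c9 is the only open cell in row 9 admitting 1, so r9c9=1.
Step 11. [r4c9∈{8}] nothing but 8 survives at r4c9, so r4c9=8.
Step 12. [r1c3∈{3,4,8}] r1c3 is the only open cell in row 1 admitting 8. So r1c3=8.
Step 13. [r1c9∈{2,4}] across row 1, 4 lands solely at r1c9. So r1c9=4.
Step 14. [r7c9∈{2}] nothing but 2 survives at r7c9. So r7c9=2.
Step 15. [r7c8∈{8}] r7c8 is down to just 8. So r7c8=8.
Step 16. [r5c7∈{2,5}] across row 5, 2 lands solely at r5c7 ⇒ r5c7=2.
Step 17. [r3c5∈{3,5}] across col 5, 5 lands solely at r3c5. So r3c5=5.
Step 18. [r3c1∈{3}] r3c1 has the single candidate 3 ⇒ r3c1=3.
Step 19. [r3c8∈{2}] r3c8 has the single candidate 2. So r3c8=2.
Step 20. [r6c2∈{8}] r6c2's peers cover all but 8, so r6c2=8.
Step 21. [r4c1∈{1}] only 1 remains possible at r4c1, so r4c1=1.
Step 22. [r3c3∈{4}] nothing but 4 survives at r3c3. So r3c3=4.
Step 23. [r2c1∈{5}] nothing but 5 survives at r2c1. So r2c1=5.
Step 24. [r6c8∈{1}] nothing but 1 survives at r6c8, so r6c8=1.
Step 25. [r3c7∈{8}] only 8 remains possible at r3c7. So r3c7=8.
Step 26. [r4c7∈{7}] nothing but 7 survives at r4c7, so r4c7=7.
Step 27. [r8c6∈{1}] only 1 remains possible at r8c6 ⇒ r8c6=1.
Step 28. [r7c1∈{7}] r7c1's peers cover all but 7. So r7c1=7.
Step 29. [r6c5∈{7}] r6c5's peers cover all but 7. So r6c5=7.
Step 30. [r4c2∈{3}] only 3 remains possible at r4c2, so r4c2=3.
Step 31. [r9c7∈{5}] only 5 remains possible at r9c7 ⇒ r9c7=5.
Step 32. [r7c5∈{9}] r7c5's peers cover all but 9. So r7c5=9.
Step 33. [r8c3∈{3}] r8c3's peers cover all but 3 ⇒ r8c3=3.
Step 34. [r2c8∈{9}] r2c8 is down to just 9. So r2c8=9.
Step 35. [r9c5∈{6}] r9c5 has the single candidate 6, so r9c5=6.
Step 36. [r7c7∈{4}] only 4 remains possible at r7c7. So r7c7=4.
Step 37. [r1c6∈{2}] r1c6 is down to just 2 ⇒ r1c6=2.
Step 38. [r3c4∈{1}] only 1 remains possible at r3c4 ⇒ r3c4=1.
Step 39. [r4c4∈{9}] nothing but 9 survives at r4c4, so r4c4=9.
Step 40. [r9c1∈{2}] nothing but 2 survives at r9c1 ⇒ r9c1=2.
Step 41. [r1c5∈{3}] nothing but 3 survives at r1c5. So r1c5=3.
Step 42. [r8c9∈{6}] r8c9's peers cover all but 6, so r8c9=6.
Step 43. [r6c4∈{4}] r6c4 is down to just 4. So r6c4=4.
Step 44. [r5c9∈{5}] r5c9's peers cover all but 5, so r5c9=5.

Answer: 9 7 8 6 3 2 1 5 4 / 5 2 1 7 8 4 6 9 3 / 3 6 4 1 5 9 8 2 7 / 1 3 5 9 2 6 7 4 8 / 4 9 7 3 1 8 2 6 5 / 6 8 2 4 7 5 3 1 9 / 7 1 6 5 9 3 4 8 2 / 8 5 3 2 4 1 9 7 6 / 2 4 9 8 6 7 5 3 1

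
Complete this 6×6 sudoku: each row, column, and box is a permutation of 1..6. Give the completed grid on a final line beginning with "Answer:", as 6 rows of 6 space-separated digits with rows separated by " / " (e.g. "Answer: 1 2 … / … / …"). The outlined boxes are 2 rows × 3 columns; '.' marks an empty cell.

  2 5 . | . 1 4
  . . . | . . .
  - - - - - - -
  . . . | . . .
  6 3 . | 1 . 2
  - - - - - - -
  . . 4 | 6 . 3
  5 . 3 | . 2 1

Step 1. [r2c1∈{1,3,4}] col 1 places 3 nowhere but r2c1. So r2c1=3.
Step 2. [r3c1∈{1,4}] across col 1, 4 lands solely at r3c1 ⇒ r3c1=4.
Step 3. [r3c3∈{1,2,5}] col 3 places 2 nowhere but r3c3, so r3c3=2.
Step 4. [r5c5∈{5}] only 5 remains possible at r5c5 ⇒ r5c5=5.
Step 5. [r2c5∈{6}] r2c5 has the single candidate 6 ⇒ r2c5=6.
Step 6. [r3c2∈{1}] r3c2 is down to just 1. So r3c2=1.
Step 7. [r2c6∈{5}] r2c6's peers cover all but 5 ⇒ r2c6=5.
Step 8. [r3c4∈{3,5}] 5 has one home in row 3: r3c4. So r3c4=5.
Step 9. [r2c3∈{1}] nothing but 1 survives at r2c3 ⇒ r2c3=1.
Step 10. [r2c4∈{2}] r2c4 is down to just 2. So r2c4=2.
Step 11. [r3c6∈{6}] r3c6 has the single candidate 6 ⇒ r3c6=6.
Step 12. [r5c1∈{1}] only 1 remains possible at r5c1 ⇒ r5c1=1.
Step 13. [r4c3∈{5}] r4c3 has the single candidate 5, so r4c3=5.
Step 14. [r4c5∈{4}] r4c5 has the single candidate 4, so r4c5=4.
Step 15. [r1c4∈{3}] nothing but 3 survives at r1c4 ⇒ r1c4=3.
Step 16. [r6c2∈{6}] r6c2 has the single candidate 6 ⇒ r6c2=6.
Step 17. [r1c3∈{6}] r1c3 is down to just 6, so r1c3=6.
Step 18. [r2c2∈{4}] r2c2 is down to just 4. So r2c2=4.
Step 19. [r3c5∈{3}] nothing but 3 survives at r3c5 ⇒ r3c5=3.
Step 20. [r5c2∈{2}] r5c2 has the single candidate 2, so r5c2=2.
Step 21. [r6c4∈{4}] r6c4 has the single candidate 4. So r6c4=4.

Answer: 2 5 6 3 1 4 / 3 4 1 2 6 5 / 4 1 2 5 3 6 / 6 3 5 1 4 2 / 1 2 4 6 5 3 / 5 6 3 4 2 1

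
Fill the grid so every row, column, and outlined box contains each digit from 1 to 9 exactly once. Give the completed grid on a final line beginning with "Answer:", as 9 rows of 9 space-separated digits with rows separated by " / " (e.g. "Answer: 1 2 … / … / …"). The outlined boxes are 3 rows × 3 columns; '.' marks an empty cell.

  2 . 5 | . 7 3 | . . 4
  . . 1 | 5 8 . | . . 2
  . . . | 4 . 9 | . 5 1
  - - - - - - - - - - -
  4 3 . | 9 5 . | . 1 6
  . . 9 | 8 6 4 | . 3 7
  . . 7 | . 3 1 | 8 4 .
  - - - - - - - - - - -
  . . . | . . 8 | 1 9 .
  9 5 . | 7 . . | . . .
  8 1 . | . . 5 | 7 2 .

Step 1. [r2c6∈{6}] only 6 remains possible at r2c6 ⇒ r2c6=6.
Step 2. [r8c6∈{2}] r8c6 is down to just 2, so r8c6=2.
Step 3. [r9c9∈{3}] r9c9 is down to just 3, so r9c9=3.
Step 4. [r8c3∈{3,4,6}] across row 8, 3 lands solely at r8c3. So r8c3=3.
Step 5. [r7c5∈{4}] only 4 remains possible at r7c5, so r7c5=4.
Step 6. [r5c2∈{2}] r5c2 is down to just 2, so r5c2=2.
Step 7. [r6c2∈{6}] r6c2 is down to just 6, so r6c2=6.
Step 8. [r7c2∈{7}] r7c2 is down to just 7 ⇒ r7c2=7.
Step 9. [r7c1∈{6}] r7c1's peers cover all but 6 ⇒ r7c1=6.
Step 10. [r1c8∈{6,8}] across box 3, 8 lands solely at r1c8. So r1c8=8.
Step 11. [r1c7∈{6,9}] in row 1, 6 fits only at r1c7 ⇒ r1c7=6.
Step 12. [r2c7∈{3,9}] across col 7, 9 lands solely at r2c7. So r2c7=9.
Step 13. [r3c1∈{3,7}] r3c1 is the only open cell in row 3 admitting 7 ⇒ r3c1=7.
Step 14. [r5c7∈{5}] r5c7 is down to just 5 ⇒ r5c7=5.
Step 15. [r4c3∈{8}] r4c3's peers cover all but 8. So r4c3=8.
Step 16. [r8c8∈{6}] r8c8 is down to just 6. So r8c8=6.
Step 17. [r3c5∈{2}] r3c5 has the single candidate 2 ⇒ r3c5=2.
Step 18. [r1c4∈{1}] r1c4's peers cover all but 1, so r1c4=1.
Step 19. [r7c9∈{5}] r7c9's peers cover all but 5. So r7c9=5.
Step 20. [r8c5∈{1}] r8c5 has the single candidate 1. So r8c5=1.
Step 21. [r5c1∈{1}] nothing but 1 survives at r5c1 ⇒ r5c1=1.
Step 22. [r4c6∈{7}] nothing but 7 survives at r4c6. So r4c6=7.
Step 23. [r3c7∈{3}] nothing but 3 survives at r3c7 ⇒ r3c7=3.
Step 24. [r6c4∈{2}] r6c4 has the single candidate 2 ⇒ r6c4=2.
Step 25. [r2c1∈{3}] only 3 remains possible at r2c1, so r2c1=3.
Step 26. [r6c1∈{5}] nothing but 5 survives at r6c1, so r6c1=5.
Step 27. [r3c2∈{8}] nothing but 8 survives at r3c2 ⇒ r3c2=8.
Step 28. [r9c5∈{9}] r9c5's peers cover all but 9. So r9c5=9.
Step 29. [r4c7∈{2}] r4c7's peers cover all but 2, so r4c7=2.
Step 30. [r2c8∈{7}] only 7 remains possible at r2c8 ⇒ r2c8=7.
Step 31. [r2c2∈{4}] r2c2 has the single candidate 4, so r2c2=4.
Step 32. [r9c4∈{6}] r9c4 has the single candidate 6. So r9c4=6.
Step 33. [r7c4∈{3}] r7c4's peers cover all but 3 ⇒ r7c4=3.
Step 34. [r1c2∈{9}] nothing but 9 survives at r1c2, so r1c2=9.
Step 35. [r8c7∈{4}] r8c7 is down to just 4, so r8c7=4.
Step 36. [r7c3∈{2}] r7c3's peers cover all but 2 ⇒ r7c3=2.
Step 37. [r6c9∈{9}] r6c9 has the single candidate 9, so r6c9=9.
Step 38. [r9c3∈{4}] only 4 remains possible at r9c3. So r9c3=4.
Step 39. [r8c9∈{8}] r8c9's peers cover all but 8, so r8c9=8.
Step 40. [r3c3∈{6}] nothing but 6 survives at r3c3. So r3c3=6.

Answer: 2 9 5 1 7 3 6 8 4 / 3 4 1 5 8 6 9 7 2 / 7 8 6 4 2 9 3 5 1 / 4 3 8 9 5 7 2 1 6 / 1 2 9 8 6 4 5 3 7 / 5 6 7 2 3 1 8 4 9 / 6 7 2 3 4 8 1 9 5 / 9 5 3 7 1 2 4 6 8 / 8 1 4 6 9 5 7 2 3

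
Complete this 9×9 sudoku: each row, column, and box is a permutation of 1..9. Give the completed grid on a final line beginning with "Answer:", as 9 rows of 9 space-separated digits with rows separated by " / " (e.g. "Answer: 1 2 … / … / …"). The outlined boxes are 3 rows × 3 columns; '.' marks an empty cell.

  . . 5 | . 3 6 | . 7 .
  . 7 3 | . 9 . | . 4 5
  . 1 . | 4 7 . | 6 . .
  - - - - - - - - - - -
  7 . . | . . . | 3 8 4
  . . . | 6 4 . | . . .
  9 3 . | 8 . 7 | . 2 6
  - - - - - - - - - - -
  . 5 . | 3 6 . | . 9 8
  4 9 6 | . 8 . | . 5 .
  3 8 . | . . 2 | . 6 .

Step 1. [r8c6∈{1}] r8c6's peers cover all but 1. So r8c6=1.
Step 2. [r5c1∈{1,2,5,8}] r5c1 is the only open cell in col 1 admitting 5 ⇒ r5c1=5.
Step 3. [r4c5∈{1,2,5}] 2 has one home in col 5: r4c5 ⇒ r4c5=2.
Step 4. [r4c3∈{1}] r4c3 has the single candidate 1 ⇒ r4c3=1.
Step 5. [r9c3∈{7}] r9c3 is down to just 7. So r9c3=7.
Step 6. [r7c7∈{1,2,4,7}] across row 7, 7 lands solely at r7c7 ⇒ r7c7=7.
Step 7. [r2c6∈{8}] nothing but 8 survives at r2c6. So r2c6=8.
Step 8. [r1c7∈{1,2,8,9}] across col 7, 8 lands solely at r1c7 ⇒ r1c7=8.
Step 9. [r1c1∈{2}] r1c1's peers cover all but 2 ⇒ r1c1=2.
Step 10. [r3c9∈{2,3,9}] row 3 places 2 nowhere but r3c9, so r3c9=2.
Step 11. [r2c7∈{1}] r2c7's peers cover all but 1 ⇒ r2c7=1.
Step 12. [r9c5∈{5}] nothing but 5 survives at r9c5 ⇒ r9c5=5.
Step 13. [r5c3∈{2,8}] across row 5, 8 lands solely at r5c3. So r5c3=8.
Step 14. [r4c4∈{5,9}] r4c4 is the only open cell in col 4 admitting 5, so r4c4=5.
Step 15. [r5c7∈{9}] r5c7's peers cover all but 9 ⇒ r5c7=9.
Step 16. [r5c8∈{1}] r5c8 has the single candidate 1, so r5c8=1.
Step 17. [r3c6∈{5}] r3c6 is down to just 5 ⇒ r3c6=5.
Step 18. [r6c7∈{5}] r6c7's peers cover all but 5, so r6c7=5.
Step 19. [r9c9∈{1}] r9c9 is down to just 1 ⇒ r9c9=1.
Step 20. [r2c1∈{6}] r2c1 has the single candidate 6. So r2c1=6.
Step 21. [r1c9∈{9}] r1c9 has the single candidate 9. So r1c9=9.
Step 22. [r5c6∈{3}] only 3 remains possible at r5c6. So r5c6=3.
Step 23. [r1c4∈{1}] r1c4 is down to just 1. So r1c4=1.
Step 24. [r7c1∈{1}] nothing but 1 survives at r7c1, so r7c1=1.
Step 25. [r5c2∈{2}] r5c2 has the single candidate 2 ⇒ r5c2=2.
Step 26. [r5c9∈{7}] r5c9's peers cover all but 7, so r5c9=7.
Step 27. [r8c9∈{3}] only 3 remains possible at r8c9. So r8c9=3.
Step 28. [r4c6∈{9}] nothing but 9 survives at r4c6. So r4c6=9.
Step 29. [r9c7∈{4}] r9c7's peers cover all but 4. So r9c7=4.
Step 30. [r3c8∈{3}] r3c8's peers cover all but 3. So r3c8=3.
Step 31. [r2c4∈{2}] r2c4 has the single candidate 2 ⇒ r2c4=2.
Step 32. [r9c4∈{9}] nothing but 9 survives at r9c4 ⇒ r9c4=9.
Step 33. [r3c3∈{9}] only 9 remains possible at r3c3 ⇒ r3c3=9.
Step 34. [r8c7∈{2}] r8c7's peers cover all but 2, so r8c7=2.
Step 35. [r7c3∈{2}] only 2 remains possible at r7c3, so r7c3=2.
Step 36. [r7c6∈{4}] r7c6 has the single candidate 4. So r7c6=4.
Step 37. [r1c2∈{4}] r1c2 has the single candidate 4 ⇒ r1c2=4.
Step 38. [r3c1∈{8}] only 8 remains possible at r3c1. So r3c1=8.
Step 39. [r8c4∈{7}] nothing but 7 survives at r8c4, so r8c4=7.
Step 40. [r6c3∈{4}] only 4 remains possible at r6c3 ⇒ r6c3=4.
Step 41. [r6c5∈{1}] r6c5 is down to just 1, so r6c5=1.
Step 42. [r4c2∈{6}] r4c2's peers cover all but 6, so r4c2=6.

Answer: 2 4 5 1 3 6 8 7 9 / 6 7 3 2 9 8 1 4 5 / 8 1 9 4 7 5 6 3 2 / 7 6 1 5 2 9 3 8 4 / 5 2 8 6 4 3 9 1 7 / 9 3 4 8 1 7 5 2 6 / 1 5 2 3 6 4 7 9 8 / 4 9 6 7 8 1 2 5 3 / 3 8 7 9 5 2 4 6 1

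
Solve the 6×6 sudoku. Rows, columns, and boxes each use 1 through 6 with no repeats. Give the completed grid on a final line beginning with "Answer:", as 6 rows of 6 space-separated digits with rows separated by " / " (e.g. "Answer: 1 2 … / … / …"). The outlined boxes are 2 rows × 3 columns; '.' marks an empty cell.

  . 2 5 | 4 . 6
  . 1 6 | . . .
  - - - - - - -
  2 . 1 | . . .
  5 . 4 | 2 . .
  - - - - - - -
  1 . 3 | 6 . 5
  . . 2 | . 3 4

Step 1. [r3c6∈{3}] r3c6's peers cover all but 3. So r3c6=3.
Step 2. [r3c2∈{6}] nothing but 6 survives at r3c2, so r3c2=6.
Step 3. [r2c4∈{3,5}] col 4 places 3 nowhere but r2c4 ⇒ r2c4=3.
Step 4. [r2c5∈{2,5}] 5 has one home in row 2: r2c5, so r2c5=5.
Step 5. [r4c5∈{1,6}] 6 has one home in row 4: r4c5 ⇒ r4c5=6.
Step 6. [r4c6∈{1}] r4c6 is down to just 1, so r4c6=1.
Step 7. [r6c2∈{5}] nothing but 5 survives at r6c2 ⇒ r6c2=5.
Step 8. [r6c4∈{1}] r6c4's peers cover all but 1, so r6c4=1.
Step 9. [r4c2∈{3}] r4c2 is down to just 3, so r4c2=3.
Step 10. [r5c5∈{2}] only 2 remains possible at r5c5, so r5c5=2.
Step 11. [r3c5∈{4}] nothing but 4 survives at r3c5 ⇒ r3c5=4.
Step 12. [r1c5∈{1}] r1c5's peers cover all but 1 ⇒ r1c5=1.
Step 13. [r5c2∈{4}] nothing but 4 survives at r5c2, so r5c2=4.
Step 14. [r2c1∈{4}] nothing but 4 survives at r2c1. So r2c1=4.
Step 15. [r6c1∈{6}] r6c1 is down to just 6. So r6c1=6.
Step 16. [r2c6∈{2}] nothing but 2 survives at r2c6 ⇒ r2c6=2.
Step 17. [r1c1∈{3}] r1c1's peers cover all but 3, so r1c1=3.
Step 18. [r3c4∈{5}] r3c4 has the single candidate 5, so r3c4=5.

Answer: 3 2 5 4 1 6 / 4 1 6 3 5 2 / 2 6 1 5 4 3 / 5 3 4 2 6 1 / 1 4 3 6 2 5 / 6 5 2 1 3 4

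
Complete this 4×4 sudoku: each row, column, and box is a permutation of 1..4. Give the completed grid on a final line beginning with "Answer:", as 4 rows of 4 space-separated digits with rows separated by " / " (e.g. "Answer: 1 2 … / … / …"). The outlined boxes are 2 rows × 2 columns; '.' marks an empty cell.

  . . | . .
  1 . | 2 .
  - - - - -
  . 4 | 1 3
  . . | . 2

Step 1. [r1c1∈{2,3,4}] 4 has one home in col 1: r1c1 ⇒ r1c1=4.
Step 2. [r2c2∈{3}] r2c2 has the single candidate 3. So r2c2=3.
Step 3. [r4c2∈{1}] r4c2 has the single candidate 1. So r4c2=1.
Step 4. [r4c3∈{4}] r4c3 has the single candidate 4 ⇒ r4c3=4.
Step 5. [r1c4∈{1}] nothing but 1 survives at r1c4. So r1c4=1.
Step 6. [r4c1∈{3}] r4c1 has the single candidate 3. So r4c1=3.
Step 7. [r1c3∈{3}] r1c3 is down to just 3, so r1c3=3.
Step 8. [r2c4∈{4}] r2c4 is down to just 4, so r2c4=4.
Step 9. [r3c1∈{2}] r3c1 is down to just 2 ⇒ r3c1=2.
Step 10. [r1c2∈{2}] r1c2's peers cover all but 2, so r1c2=2.

Answer: 4 2 3 1 / 1 3 2 4 / 2 4 1 3 / 3 1 4 2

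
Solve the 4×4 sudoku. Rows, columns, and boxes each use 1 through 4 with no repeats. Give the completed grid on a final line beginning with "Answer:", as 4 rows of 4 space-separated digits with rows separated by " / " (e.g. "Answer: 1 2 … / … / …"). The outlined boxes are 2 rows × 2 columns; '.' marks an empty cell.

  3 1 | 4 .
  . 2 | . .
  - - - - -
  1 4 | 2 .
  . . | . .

Step 1. [r3c4∈{3}] nothing but 3 survives at r3c4, so r3c4=3.
Step 2. [r2c4∈{1}] r2c4's peers cover all but 1, so r2c4=1.
Step 3. [r4c2∈{3}] r4c2 is down to just 3 ⇒ r4c2=3.
Step 4. [r4c1∈{2}] only 2 remains possible at r4c1 ⇒ r4c1=2.
Step 5. [r4c4∈{4}] r4c4 has the single candidate 4. So r4c4=4.
Step 6. [r2c1∈{4}] r2c1 is down to just 4 ⇒ r2c1=4.
Step 7. [r4c3∈{1}] r4c3's peers cover all but 1, so r4c3=1.
Step 8. [r2c3∈{3}] r2c3 has the single candidate 3. So r2c3=3.
Step 9. [r1c4∈{2}] r1c4 is down to just 2. So r1c4=2.

Answer: 3 1 4 2 / 4 2 3 1 / 1 4 2 3 / 2 3 1 4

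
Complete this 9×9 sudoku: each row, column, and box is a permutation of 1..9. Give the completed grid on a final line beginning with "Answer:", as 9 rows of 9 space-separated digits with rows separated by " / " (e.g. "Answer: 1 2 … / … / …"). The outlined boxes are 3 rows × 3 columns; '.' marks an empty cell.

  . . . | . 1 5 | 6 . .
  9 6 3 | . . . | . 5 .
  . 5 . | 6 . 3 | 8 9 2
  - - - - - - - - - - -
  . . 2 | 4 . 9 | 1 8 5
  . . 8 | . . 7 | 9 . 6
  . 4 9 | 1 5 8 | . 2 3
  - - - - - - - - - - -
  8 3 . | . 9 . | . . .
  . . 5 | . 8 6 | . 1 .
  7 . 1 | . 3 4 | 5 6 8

Step 1. [r9c4∈{2}] nothing but 2 survives at r9c4, so r9c4=2.
Step 2. [r8c4∈{7}] r8c4's peers cover all but 7 ⇒ r8c4=7.
Step 3. [r7c7∈{2,4,7}] r7c7 is the only open cell in row 7 admitting 2. So r7c7=2.
Step 4. [r1c2∈{2,7,8}] col 2 places 8 nowhere but r1c2, so r1c2=8.
Step 5. [r8c9∈{4,9}] across col 9, 9 lands solely at r8c9. So r8c9=9.
Step 6. [r2c9∈{1,4,7}] r2c9 is the only open cell in row 2 admitting 1, so r2c9=1.
Step 7. [r4c1∈{3,6}] in row 4, 3 fits only at r4c1. So r4c1=3.
Step 8. [r1c1∈{2,4}] 2 has one home in row 1: r1c1 ⇒ r1c1=2.
Step 9. [r8c1∈{4}] r8c1's peers cover all but 4 ⇒ r8c1=4.
Step 10. [r2c7∈{4,7}] col 7 places 4 nowhere but r2c7. So r2c7=4.
Step 11. [r1c9∈{7}] nothing but 7 survives at r1c9 ⇒ r1c9=7.
Step 12. [r3c3∈{4,7}] across col 3, 7 lands solely at r3c3, so r3c3=7.
Step 13. [r5c1∈{1,5}] row 5 places 5 nowhere but r5c1, so r5c1=5.
Step 14. [r5c8∈{4}] nothing but 4 survives at r5c8. So r5c8=4.
Step 15. [r5c5∈{2}] r5c5 has the single candidate 2, so r5c5=2.
Step 16. [r8c7∈{3}] nothing but 3 survives at r8c7, so r8c7=3.
Step 17. [r2c6∈{2}] only 2 remains possible at r2c6 ⇒ r2c6=2.
Step 18. [r7c6∈{1}] nothing but 1 survives at r7c6 ⇒ r7c6=1.
Step 19. [r7c3∈{6}] only 6 remains possible at r7c3 ⇒ r7c3=6.
Step 20. [r9c2∈{9}] r9c2 has the single candidate 9 ⇒ r9c2=9.
Step 21. [r5c2∈{1}] r5c2 has the single candidate 1 ⇒ r5c2=1.
Step 22. [r2c5∈{7}] only 7 remains possible at r2c5. So r2c5=7.
Step 23. [r7c8∈{7}] only 7 remains possible at r7c8. So r7c8=7.
Step 24. [r4c2∈{7}] nothing but 7 survives at r4c2 ⇒ r4c2=7.
Step 25. [r7c4∈{5}] only 5 remains possible at r7c4, so r7c4=5.
Step 26. [r4c5∈{6}] nothing but 6 survives at r4c5, so r4c5=6.
Step 27. [r8c2∈{2}] nothing but 2 survives at r8c2. So r8c2=2.
Step 28. [r6c7∈{7}] nothing but 7 survives at r6c7, so r6c7=7.
Step 29. [r6c1∈{6}] r6c1 has the single candidate 6. So r6c1=6.
Step 30. [r1c4∈{9}] nothing but 9 survives at r1c4, so r1c4=9.
Step 31. [r2c4∈{8}] r2c4's peers cover all but 8, so r2c4=8.
Step 32. [r5c4∈{3}] only 3 remains possible at r5c4, so r5c4=3.
Step 33. [r3c1∈{1}] r3c1's peers cover all but 1 ⇒ r3c1=1.
Step 34. [r7c9∈{4}] nothing but 4 survives at r7c9 ⇒ r7c9=4.
Step 35. [r1c8∈{3}] r1c8 is down to just 3 ⇒ r1c8=3.
Step 36. [r3c5∈{4}] only 4 remains possible at r3c5. So r3c5=4.
Step 37. [r1c3∈{4}] r1c3's peers cover all but 4 ⇒ r1c3=4.

Answer: 2 8 4 9 1 5 6 3 7 / 9 6 3 8 7 2 4 5 1 / 1 5 7 6 4 3 8 9 2 / 3 7 2 4 6 9 1 8 5 / 5 1 8 3 2 7 9 4 6 / 6 4 9 1 5 8 7 2 3 / 8 3 6 5 9 1 2 7 4 / 4 2 5 7 8 6 3 1 9 / 7 9 1 2 3 4 5 6 8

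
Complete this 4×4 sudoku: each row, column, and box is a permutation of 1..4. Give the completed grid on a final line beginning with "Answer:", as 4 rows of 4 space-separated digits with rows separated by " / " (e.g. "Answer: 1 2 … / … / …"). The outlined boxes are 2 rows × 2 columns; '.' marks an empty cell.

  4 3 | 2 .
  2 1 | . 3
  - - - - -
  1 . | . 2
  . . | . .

Step 1. [r4c4∈{1,4}] in col 4, 4 fits only at r4c4 ⇒ r4c4=4.
Step 2. [r4c1∈{3}] r4c1's peers cover all but 3 ⇒ r4c1=3.
Step 3. [r4c2∈{2}] nothing but 2 survives at r4c2 ⇒ r4c2=2.
Step 4. [r2c3∈{4}] r2c3's peers cover all but 4, so r2c3=4.
Step 5. [r1c4∈{1}] nothing but 1 survives at r1c4 ⇒ r1c4=1.
Step 6. [r4c3∈{1}] r4c3 is down to just 1. So r4c3=1.
Step 7. [r3c3∈{3}] only 3 remains possible at r3c3, so r3c3=3.
Step 8. [r3c2∈{4}] nothing but 4 survives at r3c2 ⇒ r3c2=4.

Answer: 4 3 2 1 / 2 1 4 3 / 1 4 3 2 / 3 2 1 4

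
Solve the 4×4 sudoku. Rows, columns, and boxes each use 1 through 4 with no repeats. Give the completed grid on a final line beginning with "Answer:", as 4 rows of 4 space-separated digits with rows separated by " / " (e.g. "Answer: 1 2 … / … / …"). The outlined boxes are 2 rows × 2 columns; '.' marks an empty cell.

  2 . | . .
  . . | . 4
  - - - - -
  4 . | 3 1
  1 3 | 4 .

Step 1. [r1c3∈{1}] r1c3 is down to just 1 ⇒ r1c3=1.
Step 2. [r2c1∈{3}] r2c1 is down to just 3 ⇒ r2c1=3.
Step 3. [r3c2∈{2}] r3c2's peers cover all but 2 ⇒ r3c2=2.
Step 4. [r2c2∈{1}] r2c2 is down to just 1. So r2c2=1.
Step 5. [r2c3∈{2}] r2c3's peers cover all but 2. So r2c3=2.
Step 6. [r4c4∈{2}] only 2 remains possible at r4c4, so r4c4=2.
Step 7. [r1c2∈{4}] only 4 remains possible at r1c2 ⇒ r1c2=4.
Step 8. [r1c4∈{3}] r1c4 has the single candidate 3. So r1c4=3.

Answer: 2 4 1 3 / 3 1 2 4 / 4 2 3 1 / 1 3 4 2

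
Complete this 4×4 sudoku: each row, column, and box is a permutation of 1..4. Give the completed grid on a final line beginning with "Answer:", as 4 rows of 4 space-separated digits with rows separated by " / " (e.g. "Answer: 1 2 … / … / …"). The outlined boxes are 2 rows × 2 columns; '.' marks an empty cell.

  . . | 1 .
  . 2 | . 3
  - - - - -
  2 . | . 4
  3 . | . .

Step 1. [r4c4∈{1,2}] 1 has one home in col 4: r4c4 ⇒ r4c4=1.
Step 2. [r1c1∈{4}] only 4 remains possible at r1c1. So r1c1=4.
Step 3. [r2c1∈{1}] r2c1's peers cover all but 1. So r2c1=1.
Step 4. [r4c3∈{2}] r4c3 has the single candidate 2 ⇒ r4c3=2.
Step 5. [r1c2∈{3}] r1c2 is down to just 3, so r1c2=3.
Step 6. [r3c2∈{1}] only 1 remains possible at r3c2. So r3c2=1.
Step 7. [r4c2∈{4}] r4c2's peers cover all but 4. So r4c2=4.
Step 8. [r2c3∈{4}] r2c3 is down to just 4 ⇒ r2c3=4.
Step 9. [r3c3∈{3}] only 3 remains possible at r3c3, so r3c3=3.
Step 10. [r1c4∈{2}] r1c4's peers cover all but 2, so r1c4=2.

Answer: 4 3 1 2 / 1 2 4 3 / 2 1 3 4 / 3 4 2 1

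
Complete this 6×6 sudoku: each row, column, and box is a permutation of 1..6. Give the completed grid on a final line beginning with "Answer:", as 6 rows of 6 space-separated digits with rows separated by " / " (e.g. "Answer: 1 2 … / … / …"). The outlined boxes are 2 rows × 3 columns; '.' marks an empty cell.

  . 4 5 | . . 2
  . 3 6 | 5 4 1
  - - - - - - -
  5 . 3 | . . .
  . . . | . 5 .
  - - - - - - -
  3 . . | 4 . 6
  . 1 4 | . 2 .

Step 1. [r4c1∈{1,2,4,6}] in col 1, 4 fits only at r4c1 ⇒ r4c1=4.
Step 2. [r6c4∈{3}] r6c4 is down to just 3. So r6c4=3.
Step 3. [r1c4∈{6}] r1c4's peers cover all but 6. So r1c4=6.
Step 4. [r4c3∈{1,2}] 1 has one home in col 3: r4c3, so r4c3=1.
Step 5. [r3c4∈{1,2}] across col 4, 1 lands solely at r3c4 ⇒ r3c4=1.
Step 6. [r3c2∈{2,6}] r3c2 is the only open cell in row 3 admitting 2, so r3c2=2.
Step 7. [r2c1∈{2}] nothing but 2 survives at r2c1 ⇒ r2c1=2.
Step 8. [r6c6∈{5}] r6c6's peers cover all but 5, so r6c6=5.
Step 9. [r5c3∈{2}] r5c3 is down to just 2 ⇒ r5c3=2.
Step 10. [r3c5∈{6}] r3c5 is down to just 6 ⇒ r3c5=6.
Step 11. [r4c6∈{3}] r4c6's peers cover all but 3, so r4c6=3.
Step 12. [r6c1∈{6}] r6c1 has the single candidate 6, so r6c1=6.
Step 13. [r1c5∈{3}] only 3 remains possible at r1c5 ⇒ r1c5=3.
Step 14. [r4c4∈{2}] r4c4 is down to just 2, so r4c4=2.
Step 15. [r3c6∈{4}] only 4 remains possible at r3c6. So r3c6=4.
Step 16. [r5c2∈{5}] r5c2 has the single candidate 5 ⇒ r5c2=5.
Step 17. [r4c2∈{6}] r4c2 has the single candidate 6 ⇒ r4c2=6.
Step 18. [r5c5∈{1}] nothing but 1 survives at r5c5. So r5c5=1.
Step 19. [r1c1∈{1}] only 1 remains possible at r1c1. So r1c1=1.

Answer: 1 4 5 6 3 2 / 2 3 6 5 4 1 / 5 2 3 1 6 4 / 4 6 1 2 5 3 / 3 5 2 4 1 6 / 6 1 4 3 2 5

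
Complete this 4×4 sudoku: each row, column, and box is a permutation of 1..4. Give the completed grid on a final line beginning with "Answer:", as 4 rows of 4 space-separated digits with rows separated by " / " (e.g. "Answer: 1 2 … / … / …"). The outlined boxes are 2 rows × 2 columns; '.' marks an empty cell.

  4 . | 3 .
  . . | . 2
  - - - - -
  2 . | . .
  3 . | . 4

Step 1. [r4c2∈{1}] r4c2 is down to just 1. So r4c2=1.
Step 2. [r3c3∈{1}] r3c3 is down to just 1. So r3c3=1.
Step 3. [r4c3∈{2}] r4c3's peers cover all but 2, so r4c3=2.
Step 4. [r2c1∈{1}] r2c1 is down to just 1. So r2c1=1.
Step 5. [r1c2∈{2}] r1c2 has the single candidate 2 ⇒ r1c2=2.
Step 6. [r3c4∈{3}] r3c4's peers cover all but 3 ⇒ r3c4=3.
Step 7. [r2c2∈{3}] only 3 remains possible at r2c2. So r2c2=3.
Step 8. [r2c3∈{4}] nothing but 4 survives at r2c3, so r2c3=4.
Step 9. [r1c4∈{1}] r1c4 has the single candidate 1, so r1c4=1.
Step 10. [r3c2∈{4}] only 4 remains possible at r3c2. So r3c2=4.

Answer: 4 2 3 1 / 1 3 4 2 / 2 4 1 3 / 3 1 2 4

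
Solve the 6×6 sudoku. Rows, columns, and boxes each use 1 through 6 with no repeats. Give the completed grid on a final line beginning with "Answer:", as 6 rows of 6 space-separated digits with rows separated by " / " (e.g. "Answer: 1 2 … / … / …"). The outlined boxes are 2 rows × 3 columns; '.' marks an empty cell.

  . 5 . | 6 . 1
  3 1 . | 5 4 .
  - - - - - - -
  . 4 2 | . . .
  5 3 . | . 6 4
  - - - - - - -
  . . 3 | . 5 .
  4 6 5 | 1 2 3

Step 1. [r3c5∈{1,3}] in col 5, 1 fits only at r3c5 ⇒ r3c5=1.
Step 2. [r1c1∈{2}] r1c1 is down to just 2. So r1c1=2.
Step 3. [r5c1∈{1}] r5c1 is down to just 1 ⇒ r5c1=1.
Step 4. [r5c4∈{4}] nothing but 4 survives at r5c4, so r5c4=4.
Step 5. [r1c5∈{3}] only 3 remains possible at r1c5, so r1c5=3.
Step 6. [r4c3∈{1}] r4c3's peers cover all but 1. So r4c3=1.
Step 7. [r1c3∈{4}] r1c3's peers cover all but 4 ⇒ r1c3=4.
Step 8. [r2c6∈{2}] r2c6 has the single candidate 2, so r2c6=2.
Step 9. [r4c4∈{2}] only 2 remains possible at r4c4. So r4c4=2.
Step 10. [r5c2∈{2}] r5c2's peers cover all but 2 ⇒ r5c2=2.
Step 11. [r5c6∈{6}] r5c6's peers cover all but 6. So r5c6=6.
Step 12. [r3c6∈{5}] nothing but 5 survives at r3c6, so r3c6=5.
Step 13. [r3c1∈{6}] nothing but 6 survives at r3c1. So r3c1=6.
Step 14. [r2c3∈{6}] nothing but 6 survives at r2c3. So r2c3=6.
Step 15. [r3c4∈{3}] r3c4 is down to just 3, so r3c4=3.

Answer: 2 5 4 6 3 1 / 3 1 6 5 4 2 / 6 4 2 3 1 5 / 5 3 1 2 6 4 / 1 2 3 4 5 6 / 4 6 5 1 2 3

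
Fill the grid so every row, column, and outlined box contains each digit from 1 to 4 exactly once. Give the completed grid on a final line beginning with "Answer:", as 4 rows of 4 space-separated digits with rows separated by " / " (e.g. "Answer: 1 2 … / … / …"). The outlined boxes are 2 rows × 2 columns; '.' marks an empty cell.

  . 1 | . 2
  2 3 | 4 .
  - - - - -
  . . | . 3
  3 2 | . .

Step 1. [r4c3∈{1}] r4c3 is down to just 1, so r4c3=1.
Step 2. [r3c2∈{4}] only 4 remains possible at r3c2 ⇒ r3c2=4.
Step 3. [r3c3∈{2}] r3c3 has the single candidate 2. So r3c3=2.
Step 4. [r4c4∈{4}] r4c4 has the single candidate 4. So r4c4=4.
Step 5. [r1c3∈{3}] r1c3 is down to just 3. So r1c3=3.
Step 6. [r3c1∈{1}] nothing but 1 survives at r3c1 ⇒ r3c1=1.
Step 7. [r2c4∈{1}] nothing but 1 survives at r2c4, so r2c4=1.
Step 8. [r1c1∈{4}] r1c1 is down to just 4 ⇒ r1c1=4.

Answer: 4 1 3 2 / 2 3 4 1 / 1 4 2 3 / 3 2 1 4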